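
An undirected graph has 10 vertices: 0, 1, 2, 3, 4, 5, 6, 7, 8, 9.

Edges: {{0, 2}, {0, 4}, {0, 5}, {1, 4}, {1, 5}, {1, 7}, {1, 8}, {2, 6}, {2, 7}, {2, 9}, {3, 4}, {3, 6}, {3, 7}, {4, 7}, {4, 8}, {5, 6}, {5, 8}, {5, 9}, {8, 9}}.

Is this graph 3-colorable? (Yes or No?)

The chromatic number is 3. 5, 8, 9 are pairwise adjacent, so at least 3 colors are needed.
3 colors suffice: 0=b, 1=b, 2=a, 3=b, 4=a, 5=a, 6=c, 7=c, 8=c, 9=b.
That is already a proper 3-coloring.

Yes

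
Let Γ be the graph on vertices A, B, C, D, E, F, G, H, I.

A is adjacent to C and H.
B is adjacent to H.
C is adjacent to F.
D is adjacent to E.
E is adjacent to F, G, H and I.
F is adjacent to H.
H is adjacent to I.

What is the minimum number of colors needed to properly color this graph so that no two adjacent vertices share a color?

E, H, I are mutually adjacent, so at least 3 colors are needed.
One proper 3-coloring: A=2, B=2, C=1, D=1, E=2, F=3, G=1, H=1, I=3. Each edge has distinct colors on its endpoints.

3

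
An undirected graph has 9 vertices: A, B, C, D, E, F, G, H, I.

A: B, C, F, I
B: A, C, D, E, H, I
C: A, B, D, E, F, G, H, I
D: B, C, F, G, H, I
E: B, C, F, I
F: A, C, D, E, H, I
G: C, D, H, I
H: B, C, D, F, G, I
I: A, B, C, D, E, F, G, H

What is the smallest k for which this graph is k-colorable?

C, D, G, H, I are pairwise adjacent (a clique of size 5), so at least 5 colors are needed.
5 colors suffice: color red → {C}; color blue → {I}; color green → {A, D, E}; color yellow → {B, F, G}; color purple → {H}. Each edge has distinct colors on its endpoints.

5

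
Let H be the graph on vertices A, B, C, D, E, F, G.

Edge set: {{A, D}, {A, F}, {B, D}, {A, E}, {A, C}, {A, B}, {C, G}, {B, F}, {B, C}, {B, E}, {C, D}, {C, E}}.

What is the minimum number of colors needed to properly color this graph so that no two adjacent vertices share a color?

A, B, C, E are mutually adjacent (a clique of size 4), so at least 4 colors are needed.
4 colors suffice: color red → {C, F}; color blue → {A, G}; color green → {B}; color yellow → {D, E}. No two adjacent vertices share a color.

4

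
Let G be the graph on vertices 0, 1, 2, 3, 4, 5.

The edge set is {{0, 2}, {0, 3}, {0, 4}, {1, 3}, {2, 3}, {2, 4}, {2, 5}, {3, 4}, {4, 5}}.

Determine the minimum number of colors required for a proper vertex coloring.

0, 2, 3, 4 are pairwise adjacent (a clique of size 4), so at least 4 colors are needed.
4 colors suffice: color red → {1, 4}; color blue → {2}; color green → {3, 5}; color yellow → {0}. Each edge has distinct colors on its endpoints.

4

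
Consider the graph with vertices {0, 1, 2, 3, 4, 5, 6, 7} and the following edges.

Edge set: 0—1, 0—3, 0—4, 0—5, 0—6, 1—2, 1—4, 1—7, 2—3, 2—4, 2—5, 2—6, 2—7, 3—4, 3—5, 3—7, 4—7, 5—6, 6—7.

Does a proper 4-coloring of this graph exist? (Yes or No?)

The chromatic number is 4. 1, 2, 4, 7 are mutually adjacent (a clique of size 4), so at least 4 colors are needed.
A valid assignment using 4 colors: 0=red, 1=yellow, 2=red, 3=yellow, 4=blue, 5=green, 6=blue, 7=green.
That is already a proper 4-coloring.

Yes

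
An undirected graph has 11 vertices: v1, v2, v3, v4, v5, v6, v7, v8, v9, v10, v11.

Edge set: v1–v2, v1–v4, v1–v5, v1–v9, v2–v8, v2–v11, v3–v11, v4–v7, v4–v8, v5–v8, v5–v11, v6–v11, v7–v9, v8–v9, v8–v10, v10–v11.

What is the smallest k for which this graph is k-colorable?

v1 and v9 are adjacent, so at least 2 colors are needed.
2 colors suffice: color R → {v1, v7, v8, v11}; color B → {v2, v3, v4, v5, v6, v9, v10}. No two adjacent vertices share a color.

2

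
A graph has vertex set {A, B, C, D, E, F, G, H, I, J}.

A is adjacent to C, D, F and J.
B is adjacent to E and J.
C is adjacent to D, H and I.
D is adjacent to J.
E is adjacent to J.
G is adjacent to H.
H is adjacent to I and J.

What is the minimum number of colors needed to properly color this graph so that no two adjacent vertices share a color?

3

A, C, D form a triangle, so at least 3 colors are needed.
3 colors suffice: color 1 → {C, F, G, J}; color 2 → {A, E, H}; color 3 → {B, D, I}. Every edge joins two different colors.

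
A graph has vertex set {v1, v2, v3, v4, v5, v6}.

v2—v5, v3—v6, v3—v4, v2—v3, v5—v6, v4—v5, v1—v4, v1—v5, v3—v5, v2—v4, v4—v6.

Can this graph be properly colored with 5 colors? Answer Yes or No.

Yes

The chromatic number is 4. v3, v4, v5, v6 are pairwise adjacent (a clique of size 4), so at least 4 colors are needed.
A valid assignment using 4 colors: v1=3, v2=4, v3=3, v4=2, v5=1, v6=4.
Since 5 ≥ 4, a proper 5-coloring certainly exists.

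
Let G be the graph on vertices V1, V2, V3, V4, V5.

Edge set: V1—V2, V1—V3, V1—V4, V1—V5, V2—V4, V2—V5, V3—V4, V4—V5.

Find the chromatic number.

V1, V2, V4, V5 are mutually adjacent (a clique of size 4), so at least 4 colors are needed.
A valid assignment using 4 colors: V1=blue, V2=yellow, V3=green, V4=red, V5=green. Each edge has distinct colors on its endpoints.

4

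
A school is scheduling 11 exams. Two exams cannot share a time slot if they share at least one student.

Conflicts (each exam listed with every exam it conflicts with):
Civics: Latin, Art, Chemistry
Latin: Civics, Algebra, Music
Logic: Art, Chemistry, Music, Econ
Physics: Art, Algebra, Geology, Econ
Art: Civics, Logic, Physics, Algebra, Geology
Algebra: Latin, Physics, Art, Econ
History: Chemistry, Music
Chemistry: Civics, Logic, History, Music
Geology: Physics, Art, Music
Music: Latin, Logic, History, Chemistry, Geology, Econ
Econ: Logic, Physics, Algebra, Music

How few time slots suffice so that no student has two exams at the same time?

3

Logic, Music, Econ all conflict with each other, so at least 3 time slots are needed.
A valid assignment using 3 time slots: Civics=1, Latin=2, Logic=3, Physics=1, Art=2, Algebra=3, History=3, Chemistry=2, Geology=3, Music=1, Econ=2. No two conflicting exams share a time slot.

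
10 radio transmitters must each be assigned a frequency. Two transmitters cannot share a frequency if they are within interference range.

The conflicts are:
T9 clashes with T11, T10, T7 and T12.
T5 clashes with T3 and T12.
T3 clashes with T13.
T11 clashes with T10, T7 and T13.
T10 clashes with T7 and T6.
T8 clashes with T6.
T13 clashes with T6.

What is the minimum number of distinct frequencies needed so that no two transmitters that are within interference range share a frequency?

4

T9, T11, T10, T7 pairwise conflict, so at least 4 frequencies are needed.
4 frequencies suffice: frequency 1 → {T5, T10, T8, T13}; frequency 2 → {T9, T3, T6}; frequency 3 → {T11, T12}; frequency 4 → {T7}. Each listed conflict is separated.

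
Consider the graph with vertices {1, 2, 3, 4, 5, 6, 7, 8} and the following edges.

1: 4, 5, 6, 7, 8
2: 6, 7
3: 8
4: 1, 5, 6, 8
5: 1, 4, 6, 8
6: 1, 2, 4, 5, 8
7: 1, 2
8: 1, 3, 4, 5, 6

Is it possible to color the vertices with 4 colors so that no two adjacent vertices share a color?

1, 4, 5, 6, 8 are pairwise adjacent (a clique of size 5), so at least 5 colors are needed.
So 4 colors are not enough.

No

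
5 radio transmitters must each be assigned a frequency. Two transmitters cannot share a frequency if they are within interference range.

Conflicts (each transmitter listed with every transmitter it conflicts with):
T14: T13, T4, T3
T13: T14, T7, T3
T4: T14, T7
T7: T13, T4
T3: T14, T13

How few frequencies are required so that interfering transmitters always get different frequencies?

3

T14, T13, T3 all conflict with each other, so at least 3 frequencies are needed.
Using 3 frequencies: T14=2, T13=1, T4=1, T7=2, T3=3. Every pair that conflicts lands in different frequencies.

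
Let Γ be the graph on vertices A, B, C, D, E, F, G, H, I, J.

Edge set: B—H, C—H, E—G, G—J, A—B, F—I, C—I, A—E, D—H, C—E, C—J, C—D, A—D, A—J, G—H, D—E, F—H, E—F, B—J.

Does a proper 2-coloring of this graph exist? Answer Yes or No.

A, B, J form a triangle, so at least 3 colors are needed.
So 2 colors are not enough.

No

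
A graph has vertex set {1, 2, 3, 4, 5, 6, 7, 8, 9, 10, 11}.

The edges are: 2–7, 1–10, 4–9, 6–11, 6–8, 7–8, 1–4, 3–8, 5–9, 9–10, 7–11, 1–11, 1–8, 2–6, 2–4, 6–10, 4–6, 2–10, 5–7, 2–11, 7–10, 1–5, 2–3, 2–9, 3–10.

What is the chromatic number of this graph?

2, 3, 10 form a triangle, so at least 3 colors are needed.
3 colors suffice: color a → {1, 2}; color b → {4, 5, 8, 10, 11}; color c → {3, 6, 7, 9}. No two adjacent vertices share a color.

3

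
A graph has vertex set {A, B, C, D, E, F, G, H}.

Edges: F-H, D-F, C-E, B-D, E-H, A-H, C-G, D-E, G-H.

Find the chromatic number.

F and H are adjacent, so at least 2 colors are needed.
2 colors suffice: color 1 → {C, D, H}; color 2 → {A, B, E, F, G}. No two adjacent vertices share a color.

2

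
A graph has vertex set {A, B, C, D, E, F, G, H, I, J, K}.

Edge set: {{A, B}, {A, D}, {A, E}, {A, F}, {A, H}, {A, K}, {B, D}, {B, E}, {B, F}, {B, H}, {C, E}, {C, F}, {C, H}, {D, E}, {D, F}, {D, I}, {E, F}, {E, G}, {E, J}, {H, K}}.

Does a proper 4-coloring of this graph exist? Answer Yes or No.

A, B, D, E, F are mutually adjacent (a clique of size 5), so at least 5 colors are needed.
So 4 colors are not enough.

No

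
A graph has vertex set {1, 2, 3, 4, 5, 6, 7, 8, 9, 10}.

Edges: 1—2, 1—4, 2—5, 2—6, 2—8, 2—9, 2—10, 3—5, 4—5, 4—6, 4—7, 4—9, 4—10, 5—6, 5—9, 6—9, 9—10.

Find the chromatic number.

4, 5, 6, 9 form a clique, so at least 4 colors are needed.
A valid assignment using 4 colors: 1=blue, 2=red, 3=red, 4=red, 5=blue, 6=yellow, 7=blue, 8=blue, 9=green, 10=blue. Each edge has distinct colors on its endpoints.

4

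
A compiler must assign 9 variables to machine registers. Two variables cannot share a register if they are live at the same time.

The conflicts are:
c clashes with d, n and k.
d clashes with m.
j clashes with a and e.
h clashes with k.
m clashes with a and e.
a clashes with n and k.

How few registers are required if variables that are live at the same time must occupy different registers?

The cycle d-c-k-a-m-d has odd length 5, so it cannot be 2-colored; at least 3 registers are needed.
Using 3 registers: c=1, d=3, j=2, h=1, m=2, a=1, n=2, e=1, k=2. No two conflicting variables share a register.

3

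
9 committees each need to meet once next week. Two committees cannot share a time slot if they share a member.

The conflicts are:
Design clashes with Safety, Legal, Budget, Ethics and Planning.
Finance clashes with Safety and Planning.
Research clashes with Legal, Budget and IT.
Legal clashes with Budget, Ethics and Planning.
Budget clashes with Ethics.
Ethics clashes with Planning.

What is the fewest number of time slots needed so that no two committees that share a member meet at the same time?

4

Design, Legal, Ethics, Planning are mutually in conflict, so at least 4 time slots are needed.
4 time slots suffice: Design=2, Finance=2, Safety=1, Research=2, Legal=1, Budget=3, IT=1, Ethics=4, Planning=3. Each listed conflict is separated.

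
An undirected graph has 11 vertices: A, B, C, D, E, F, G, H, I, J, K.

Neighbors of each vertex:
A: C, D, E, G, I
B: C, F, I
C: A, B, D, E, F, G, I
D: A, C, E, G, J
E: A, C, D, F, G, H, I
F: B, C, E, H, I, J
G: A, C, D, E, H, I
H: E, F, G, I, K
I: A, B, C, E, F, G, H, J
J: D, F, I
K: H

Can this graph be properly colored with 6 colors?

Yes

The chromatic number is 5. A, C, E, G, I are pairwise adjacent (a clique of size 5), so at least 5 colors are needed.
One proper 5-coloring: A=purple, B=blue, C=green, D=red, E=blue, F=yellow, G=yellow, H=green, I=red, J=blue, K=red.
Since 6 ≥ 5, a proper 6-coloring certainly exists.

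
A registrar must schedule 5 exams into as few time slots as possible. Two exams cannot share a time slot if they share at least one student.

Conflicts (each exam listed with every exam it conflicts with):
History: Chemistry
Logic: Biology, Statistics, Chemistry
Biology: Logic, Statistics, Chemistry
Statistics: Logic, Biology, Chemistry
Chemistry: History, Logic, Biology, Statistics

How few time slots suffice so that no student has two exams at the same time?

Logic, Biology, Statistics, Chemistry all conflict with each other, so at least 4 time slots are needed.
4 time slots suffice: time slot 1 → {Chemistry}; time slot 2 → {History, Statistics}; time slot 3 → {Logic}; time slot 4 → {Biology}. No two conflicting exams share a time slot.

4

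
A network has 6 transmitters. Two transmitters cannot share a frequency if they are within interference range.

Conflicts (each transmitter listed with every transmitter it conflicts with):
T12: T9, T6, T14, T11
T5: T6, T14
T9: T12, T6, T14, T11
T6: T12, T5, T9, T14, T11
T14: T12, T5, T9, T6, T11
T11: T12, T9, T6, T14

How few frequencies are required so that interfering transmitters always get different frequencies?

T12, T9, T6, T14, T11 are mutually in conflict, so at least 5 frequencies are needed.
Using 5 frequencies: T12=4, T5=3, T9=5, T6=1, T14=2, T11=3. Each listed conflict is separated.

5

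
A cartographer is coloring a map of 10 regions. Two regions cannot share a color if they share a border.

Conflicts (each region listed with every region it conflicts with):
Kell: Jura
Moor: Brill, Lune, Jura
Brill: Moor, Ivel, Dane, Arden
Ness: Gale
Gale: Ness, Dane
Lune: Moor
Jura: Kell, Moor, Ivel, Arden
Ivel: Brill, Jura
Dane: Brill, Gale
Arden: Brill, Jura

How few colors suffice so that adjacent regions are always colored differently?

2

Ness and Gale conflict, so at least 2 colors are needed.
2 colors suffice: color 1 → {Brill, Gale, Lune, Jura}; color 2 → {Kell, Moor, Ness, Ivel, Dane, Arden}. Each listed conflict is separated.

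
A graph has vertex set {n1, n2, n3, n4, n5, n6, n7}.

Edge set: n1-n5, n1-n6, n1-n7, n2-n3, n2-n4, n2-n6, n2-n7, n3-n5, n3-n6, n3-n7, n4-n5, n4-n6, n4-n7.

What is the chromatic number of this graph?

n2, n3, n7 are pairwise adjacent, so at least 3 colors are needed.
One proper 3-coloring: n1=B, n2=R, n3=B, n4=B, n5=R, n6=G, n7=G. No two adjacent vertices share a color.

3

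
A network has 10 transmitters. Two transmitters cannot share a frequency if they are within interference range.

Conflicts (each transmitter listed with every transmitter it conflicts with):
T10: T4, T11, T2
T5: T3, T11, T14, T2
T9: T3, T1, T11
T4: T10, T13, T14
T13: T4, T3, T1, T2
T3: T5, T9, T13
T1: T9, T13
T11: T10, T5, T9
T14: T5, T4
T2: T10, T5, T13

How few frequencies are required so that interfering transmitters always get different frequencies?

The cycle T14-T5-T2-T10-T4-T14 has odd length 5, so it cannot be 2-colored; at least 3 frequencies are needed.
3 frequencies suffice: T10=1, T5=1, T9=1, T4=2, T13=1, T3=2, T1=2, T11=2, T14=3, T2=2. Every pair that conflicts lands in different frequencies.

3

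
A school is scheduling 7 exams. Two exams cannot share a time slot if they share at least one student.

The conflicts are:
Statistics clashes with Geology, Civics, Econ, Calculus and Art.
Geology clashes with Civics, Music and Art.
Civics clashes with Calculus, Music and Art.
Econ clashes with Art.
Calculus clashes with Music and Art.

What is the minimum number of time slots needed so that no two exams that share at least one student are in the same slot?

Statistics, Civics, Calculus, Art pairwise conflict, so at least 4 time slots are needed.
4 time slots suffice: time slot 1 → {Civics, Econ}; time slot 2 → {Statistics, Music}; time slot 3 → {Art}; time slot 4 → {Geology, Calculus}. Every pair that conflicts lands in different time slots.

4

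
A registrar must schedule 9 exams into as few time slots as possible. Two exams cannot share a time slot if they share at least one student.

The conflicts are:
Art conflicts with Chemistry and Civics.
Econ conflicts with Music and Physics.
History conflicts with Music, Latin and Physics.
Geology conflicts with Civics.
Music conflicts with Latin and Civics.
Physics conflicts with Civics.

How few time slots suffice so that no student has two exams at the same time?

3

History, Music, Latin pairwise conflict, so at least 3 time slots are needed.
3 time slots suffice: time slot 1 → {Econ, History, Chemistry, Civics}; time slot 2 → {Art, Geology, Music, Physics}; time slot 3 → {Latin}. Each listed conflict is separated.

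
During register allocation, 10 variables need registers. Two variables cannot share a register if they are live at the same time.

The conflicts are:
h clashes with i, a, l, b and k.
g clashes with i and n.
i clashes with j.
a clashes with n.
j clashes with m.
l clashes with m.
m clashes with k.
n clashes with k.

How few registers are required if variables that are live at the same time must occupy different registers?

The cycle j-m-l-h-i-j has odd length 5, so it cannot be 2-colored; at least 3 registers are needed.
3 registers suffice: register 1 → {h, m, n}; register 2 → {i, a, l, b, k}; register 3 → {g, j}. Every pair that conflicts lands in different registers.

3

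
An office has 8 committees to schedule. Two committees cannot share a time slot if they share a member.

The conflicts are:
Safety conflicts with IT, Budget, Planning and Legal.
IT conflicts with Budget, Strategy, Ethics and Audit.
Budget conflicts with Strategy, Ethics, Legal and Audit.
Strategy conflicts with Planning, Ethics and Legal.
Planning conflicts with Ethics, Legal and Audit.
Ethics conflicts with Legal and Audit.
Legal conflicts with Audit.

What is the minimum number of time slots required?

Strategy, Planning, Ethics, Legal are mutually in conflict, so at least 4 time slots are needed.
A valid assignment using 4 time slots: Safety=2, IT=1, Budget=3, Strategy=4, Planning=3, Ethics=2, Legal=1, Audit=4. No two conflicting committees share a time slot.

4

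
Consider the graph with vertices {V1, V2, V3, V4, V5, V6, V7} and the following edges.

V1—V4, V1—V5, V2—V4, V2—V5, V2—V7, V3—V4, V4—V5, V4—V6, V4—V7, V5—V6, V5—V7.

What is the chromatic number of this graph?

V2, V4, V5, V7 are mutually adjacent (a clique of size 4), so at least 4 colors are needed.
4 colors suffice: color 1 → {V4}; color 2 → {V3, V5}; color 3 → {V1, V2, V6}; color 4 → {V7}. Each edge has distinct colors on its endpoints.

4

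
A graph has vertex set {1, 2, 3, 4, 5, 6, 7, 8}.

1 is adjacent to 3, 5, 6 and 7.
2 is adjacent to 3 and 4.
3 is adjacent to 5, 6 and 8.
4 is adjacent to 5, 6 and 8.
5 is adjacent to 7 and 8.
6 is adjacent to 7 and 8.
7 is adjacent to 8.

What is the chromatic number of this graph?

1, 3, 6 form a triangle, so at least 3 colors are needed.
3 colors suffice: 1=c, 2=b, 3=a, 4=a, 5=b, 6=b, 7=a, 8=c. Each edge has distinct colors on its endpoints.

3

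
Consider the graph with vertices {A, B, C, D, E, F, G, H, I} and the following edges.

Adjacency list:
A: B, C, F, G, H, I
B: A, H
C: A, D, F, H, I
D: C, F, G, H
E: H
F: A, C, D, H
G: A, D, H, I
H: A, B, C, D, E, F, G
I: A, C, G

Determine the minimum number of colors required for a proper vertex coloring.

4

C, D, F, H are pairwise adjacent (a clique of size 4), so at least 4 colors are needed.
4 colors suffice: color 1 → {H, I}; color 2 → {A, D, E}; color 3 → {B, C, G}; color 4 → {F}. Each edge has distinct colors on its endpoints.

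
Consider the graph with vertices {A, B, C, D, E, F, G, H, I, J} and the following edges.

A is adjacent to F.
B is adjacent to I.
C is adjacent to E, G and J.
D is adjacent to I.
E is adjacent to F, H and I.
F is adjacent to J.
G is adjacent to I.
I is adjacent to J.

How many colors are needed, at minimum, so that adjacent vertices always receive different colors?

F and J are adjacent, so at least 2 colors are needed.
2 colors suffice: color 1 → {C, F, H, I}; color 2 → {A, B, D, E, G, J}. Each edge has distinct colors on its endpoints.

2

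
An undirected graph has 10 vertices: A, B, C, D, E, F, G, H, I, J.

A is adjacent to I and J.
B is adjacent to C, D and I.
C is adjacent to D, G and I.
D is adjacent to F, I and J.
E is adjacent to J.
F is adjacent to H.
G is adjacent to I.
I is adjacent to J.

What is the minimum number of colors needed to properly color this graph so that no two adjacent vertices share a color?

4

B, C, D, I are mutually adjacent (a clique of size 4), so at least 4 colors are needed.
4 colors suffice: color 1 → {E, F, I}; color 2 → {A, D, G, H}; color 3 → {C, J}; color 4 → {B}. Every edge joins two different colors.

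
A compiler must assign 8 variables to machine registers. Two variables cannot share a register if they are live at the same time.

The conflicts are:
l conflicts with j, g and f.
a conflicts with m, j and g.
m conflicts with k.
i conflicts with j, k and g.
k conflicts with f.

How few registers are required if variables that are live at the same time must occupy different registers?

The cycle i-k-m-a-g-i has odd length 5, so it cannot be 2-colored; at least 3 registers are needed.
3 registers suffice: register 1 → {l, a, i}; register 2 → {j, k, g}; register 3 → {m, f}. Every pair that conflicts lands in different registers.

3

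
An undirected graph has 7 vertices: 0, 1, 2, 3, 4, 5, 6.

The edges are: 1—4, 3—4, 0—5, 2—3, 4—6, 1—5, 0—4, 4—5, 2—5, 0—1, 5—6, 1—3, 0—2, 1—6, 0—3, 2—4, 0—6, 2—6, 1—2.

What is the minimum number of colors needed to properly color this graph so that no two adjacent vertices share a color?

6

0, 1, 2, 4, 5, 6 are mutually adjacent (a clique of size 6), so at least 6 colors are needed.
6 colors suffice: color red → {2}; color blue → {1}; color green → {0}; color yellow → {4}; color purple → {3, 6}; color orange → {5}. Each edge has distinct colors on its endpoints.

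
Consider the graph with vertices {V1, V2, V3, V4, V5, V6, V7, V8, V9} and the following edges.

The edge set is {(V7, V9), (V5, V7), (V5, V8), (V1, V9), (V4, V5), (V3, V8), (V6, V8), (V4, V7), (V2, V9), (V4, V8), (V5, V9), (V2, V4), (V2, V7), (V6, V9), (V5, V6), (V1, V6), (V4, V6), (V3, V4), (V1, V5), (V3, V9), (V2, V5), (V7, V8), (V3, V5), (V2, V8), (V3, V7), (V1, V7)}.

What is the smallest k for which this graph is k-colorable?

V2, V4, V5, V7, V8 are mutually adjacent (a clique of size 5), so at least 5 colors are needed.
5 colors suffice: V1=4, V2=5, V3=5, V4=3, V5=1, V6=2, V7=2, V8=4, V9=3. Each edge has distinct colors on its endpoints.

5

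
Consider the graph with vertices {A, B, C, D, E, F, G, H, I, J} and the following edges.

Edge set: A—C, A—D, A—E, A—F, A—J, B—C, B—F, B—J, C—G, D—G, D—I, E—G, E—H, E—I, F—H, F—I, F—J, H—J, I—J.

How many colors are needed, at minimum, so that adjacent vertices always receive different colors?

3

A, F, J are mutually adjacent, so at least 3 colors are needed.
3 colors suffice: A=2, B=2, C=1, D=1, E=1, F=1, G=2, H=2, I=2, J=3. Every edge joins two different colors.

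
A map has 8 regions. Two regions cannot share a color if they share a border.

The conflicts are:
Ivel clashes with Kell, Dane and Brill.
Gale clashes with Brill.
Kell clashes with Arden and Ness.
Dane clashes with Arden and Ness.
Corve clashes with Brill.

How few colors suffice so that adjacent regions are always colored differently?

2

Kell and Arden conflict, so at least 2 colors are needed.
2 colors suffice: color 1 → {Kell, Dane, Brill}; color 2 → {Ivel, Gale, Arden, Ness, Corve}. No two conflicting regions share a color.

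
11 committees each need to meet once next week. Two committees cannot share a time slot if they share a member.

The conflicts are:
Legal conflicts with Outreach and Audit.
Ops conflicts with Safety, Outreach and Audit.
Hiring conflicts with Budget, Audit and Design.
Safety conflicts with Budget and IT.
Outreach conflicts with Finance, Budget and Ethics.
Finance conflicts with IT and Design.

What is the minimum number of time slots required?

3

The cycle Outreach-Budget-Safety-IT-Finance-Outreach has odd length 5, so it cannot be 2-colored; at least 3 time slots are needed.
3 time slots suffice: Legal=2, Ops=2, Hiring=1, Safety=1, Outreach=1, Finance=2, Budget=2, Audit=3, IT=3, Design=3, Ethics=2. Each listed conflict is separated.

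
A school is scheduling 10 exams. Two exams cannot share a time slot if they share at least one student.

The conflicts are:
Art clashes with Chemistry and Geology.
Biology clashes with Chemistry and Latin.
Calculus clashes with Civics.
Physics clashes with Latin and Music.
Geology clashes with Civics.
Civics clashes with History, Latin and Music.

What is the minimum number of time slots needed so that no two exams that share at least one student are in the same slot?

2

Civics and Latin conflict, so at least 2 time slots are needed.
2 time slots suffice: Art=1, Biology=1, Chemistry=2, Calculus=2, Physics=1, Geology=2, Civics=1, History=2, Latin=2, Music=2. Every pair that conflicts lands in different time slots.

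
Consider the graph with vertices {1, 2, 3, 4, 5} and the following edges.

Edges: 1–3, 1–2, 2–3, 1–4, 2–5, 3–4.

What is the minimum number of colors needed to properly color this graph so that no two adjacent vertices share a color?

1, 3, 4 are mutually adjacent, so at least 3 colors are needed.
A valid assignment using 3 colors: 1=b, 2=c, 3=a, 4=c, 5=a. No two adjacent vertices share a color.

3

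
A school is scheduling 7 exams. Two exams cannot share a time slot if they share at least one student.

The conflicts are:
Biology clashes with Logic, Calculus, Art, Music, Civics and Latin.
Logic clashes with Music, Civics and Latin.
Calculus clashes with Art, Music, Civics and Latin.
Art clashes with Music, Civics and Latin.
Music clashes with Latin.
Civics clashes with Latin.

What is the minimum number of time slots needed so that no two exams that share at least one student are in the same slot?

5

Biology, Calculus, Art, Civics, Latin pairwise conflict, so at least 5 time slots are needed.
Using 5 time slots: Biology=2, Logic=3, Calculus=3, Art=5, Music=4, Civics=4, Latin=1. Each listed conflict is separated.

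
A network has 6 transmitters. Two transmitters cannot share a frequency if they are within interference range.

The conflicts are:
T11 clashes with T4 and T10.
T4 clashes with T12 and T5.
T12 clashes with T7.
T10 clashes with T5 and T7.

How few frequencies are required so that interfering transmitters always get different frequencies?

The cycle T12-T7-T10-T11-T4-T12 has odd length 5, so it cannot be 2-colored; at least 3 frequencies are needed.
3 frequencies suffice: frequency 1 → {T4, T10}; frequency 2 → {T11, T5, T7}; frequency 3 → {T12}. Every pair that conflicts lands in different frequencies.

3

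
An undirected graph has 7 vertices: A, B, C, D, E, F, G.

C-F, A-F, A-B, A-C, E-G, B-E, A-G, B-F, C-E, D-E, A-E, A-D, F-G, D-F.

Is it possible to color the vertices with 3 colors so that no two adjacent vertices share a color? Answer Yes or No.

Yes

The chromatic number is 3. A, C, F are pairwise adjacent, so at least 3 colors are needed.
3 colors suffice: color 1 → {A}; color 2 → {E, F}; color 3 → {B, C, D, G}.
That is already a proper 3-coloring.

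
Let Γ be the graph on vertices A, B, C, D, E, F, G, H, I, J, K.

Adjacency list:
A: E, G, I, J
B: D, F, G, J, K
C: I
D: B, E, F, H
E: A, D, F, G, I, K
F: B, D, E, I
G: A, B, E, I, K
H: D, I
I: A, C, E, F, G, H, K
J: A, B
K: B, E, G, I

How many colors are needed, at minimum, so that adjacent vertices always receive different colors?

A, E, G, I are pairwise adjacent (a clique of size 4), so at least 4 colors are needed.
4 colors suffice: color red → {B, I}; color blue → {C, E, H, J}; color green → {D, G}; color yellow → {A, F, K}. Every edge joins two different colors.

4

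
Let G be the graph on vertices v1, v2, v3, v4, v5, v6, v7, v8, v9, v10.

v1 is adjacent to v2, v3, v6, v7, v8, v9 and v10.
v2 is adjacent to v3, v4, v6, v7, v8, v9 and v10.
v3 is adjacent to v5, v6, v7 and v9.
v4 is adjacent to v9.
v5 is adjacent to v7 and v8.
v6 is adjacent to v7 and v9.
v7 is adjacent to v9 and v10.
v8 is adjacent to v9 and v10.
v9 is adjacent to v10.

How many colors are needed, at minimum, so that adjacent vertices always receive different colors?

6

v1, v2, v3, v6, v7, v9 are pairwise adjacent (a clique of size 6), so at least 6 colors are needed.
6 colors suffice: color 1 → {v2, v5}; color 2 → {v9}; color 3 → {v1, v4}; color 4 → {v7, v8}; color 5 → {v3, v10}; color 6 → {v6}. Every edge joins two different colors.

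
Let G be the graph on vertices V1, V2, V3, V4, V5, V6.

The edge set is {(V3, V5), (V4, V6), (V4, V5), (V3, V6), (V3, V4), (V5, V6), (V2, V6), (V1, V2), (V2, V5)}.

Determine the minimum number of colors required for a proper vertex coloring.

V3, V4, V5, V6 form a clique, so at least 4 colors are needed.
4 colors suffice: color 1 → {V1, V6}; color 2 → {V5}; color 3 → {V2, V4}; color 4 → {V3}. Every edge joins two different colors.

4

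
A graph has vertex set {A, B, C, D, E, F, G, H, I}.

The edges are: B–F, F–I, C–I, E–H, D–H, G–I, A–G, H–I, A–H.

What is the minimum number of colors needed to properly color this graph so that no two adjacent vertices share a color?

A and G are adjacent, so at least 2 colors are needed.
2 colors suffice: color 1 → {C, F, G, H}; color 2 → {A, B, D, E, I}. Every edge joins two different colors.

2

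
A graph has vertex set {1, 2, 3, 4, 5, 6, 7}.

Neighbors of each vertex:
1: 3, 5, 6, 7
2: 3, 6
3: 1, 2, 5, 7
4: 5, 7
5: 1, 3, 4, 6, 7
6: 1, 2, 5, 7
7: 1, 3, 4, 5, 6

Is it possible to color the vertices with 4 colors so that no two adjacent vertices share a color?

The chromatic number is 4. 1, 3, 5, 7 form a clique, so at least 4 colors are needed.
4 colors suffice: 1=green, 2=red, 3=yellow, 4=green, 5=blue, 6=yellow, 7=red.
That is already a proper 4-coloring.

Yes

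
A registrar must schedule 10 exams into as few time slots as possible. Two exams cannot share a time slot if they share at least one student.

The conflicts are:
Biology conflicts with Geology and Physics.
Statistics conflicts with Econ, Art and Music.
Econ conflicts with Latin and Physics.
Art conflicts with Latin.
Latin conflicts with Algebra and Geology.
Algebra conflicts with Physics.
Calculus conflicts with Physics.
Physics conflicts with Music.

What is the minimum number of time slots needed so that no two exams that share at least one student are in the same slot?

The cycle Biology-Physics-Econ-Latin-Geology-Biology has odd length 5, so it cannot be 2-colored; at least 3 time slots are needed.
Using 3 time slots: Biology=2, Statistics=1, Econ=2, Art=2, Latin=1, Algebra=2, Geology=3, Calculus=2, Physics=1, Music=2. No two conflicting exams share a time slot.

3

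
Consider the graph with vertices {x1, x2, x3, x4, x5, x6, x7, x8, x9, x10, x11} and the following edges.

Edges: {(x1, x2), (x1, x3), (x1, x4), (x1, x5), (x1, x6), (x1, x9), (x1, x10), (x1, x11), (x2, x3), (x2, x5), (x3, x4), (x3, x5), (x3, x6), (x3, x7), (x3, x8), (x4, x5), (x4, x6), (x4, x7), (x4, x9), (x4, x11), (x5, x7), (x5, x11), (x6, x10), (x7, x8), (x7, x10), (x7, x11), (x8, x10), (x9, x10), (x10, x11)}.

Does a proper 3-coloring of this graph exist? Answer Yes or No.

No

x1, x2, x3, x5 are pairwise adjacent (a clique of size 4), so at least 4 colors are needed.
So 3 colors are not enough.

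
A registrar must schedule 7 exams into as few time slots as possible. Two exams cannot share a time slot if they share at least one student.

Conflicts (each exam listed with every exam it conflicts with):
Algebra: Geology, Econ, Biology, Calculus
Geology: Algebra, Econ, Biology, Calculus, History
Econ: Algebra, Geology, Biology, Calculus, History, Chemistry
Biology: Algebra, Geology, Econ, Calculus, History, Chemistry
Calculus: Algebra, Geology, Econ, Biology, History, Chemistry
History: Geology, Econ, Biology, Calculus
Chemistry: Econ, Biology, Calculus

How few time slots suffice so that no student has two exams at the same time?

5

Geology, Econ, Biology, Calculus, History all conflict with each other, so at least 5 time slots are needed.
5 time slots suffice: time slot 1 → {Econ}; time slot 2 → {Calculus}; time slot 3 → {Biology}; time slot 4 → {Geology, Chemistry}; time slot 5 → {Algebra, History}. Each listed conflict is separated.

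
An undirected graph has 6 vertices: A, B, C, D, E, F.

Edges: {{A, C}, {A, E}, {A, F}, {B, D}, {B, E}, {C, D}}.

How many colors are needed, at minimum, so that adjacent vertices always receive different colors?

3

The cycle D-B-E-A-C-D has odd length 5, so it cannot be 2-colored; at least 3 colors are needed.
3 colors suffice: color red → {A, B}; color blue → {C, E, F}; color green → {D}. Each edge has distinct colors on its endpoints.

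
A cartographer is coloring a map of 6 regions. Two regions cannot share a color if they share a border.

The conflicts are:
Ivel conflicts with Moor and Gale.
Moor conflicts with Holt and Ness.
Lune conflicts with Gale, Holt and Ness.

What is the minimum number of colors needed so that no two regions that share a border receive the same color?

The cycle Moor-Ness-Lune-Gale-Ivel-Moor has odd length 5, so it cannot be 2-colored; at least 3 colors are needed.
3 colors suffice: color 1 → {Moor, Lune}; color 2 → {Ivel, Holt, Ness}; color 3 → {Gale}. No two conflicting regions share a color.

3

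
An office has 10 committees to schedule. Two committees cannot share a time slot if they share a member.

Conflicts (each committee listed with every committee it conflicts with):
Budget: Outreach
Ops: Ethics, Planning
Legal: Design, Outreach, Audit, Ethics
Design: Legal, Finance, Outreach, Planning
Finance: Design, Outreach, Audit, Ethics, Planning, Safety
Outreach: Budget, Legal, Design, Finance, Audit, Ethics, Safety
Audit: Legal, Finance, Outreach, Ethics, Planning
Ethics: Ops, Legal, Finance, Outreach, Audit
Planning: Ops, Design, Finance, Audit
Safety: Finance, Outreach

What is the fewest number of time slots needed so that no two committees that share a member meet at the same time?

Legal, Outreach, Audit, Ethics are mutually in conflict, so at least 4 time slots are needed.
4 time slots suffice: time slot 1 → {Outreach, Planning}; time slot 2 → {Budget, Ops, Legal, Finance}; time slot 3 → {Design, Audit, Safety}; time slot 4 → {Ethics}. No two conflicting committees share a time slot.

4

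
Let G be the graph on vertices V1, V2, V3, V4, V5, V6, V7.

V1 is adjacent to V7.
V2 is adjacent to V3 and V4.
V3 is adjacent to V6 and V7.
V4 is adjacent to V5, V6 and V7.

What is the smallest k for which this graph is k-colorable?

V4 and V6 are adjacent, so at least 2 colors are needed.
2 colors suffice: color 1 → {V1, V3, V4}; color 2 → {V2, V5, V6, V7}. No two adjacent vertices share a color.

2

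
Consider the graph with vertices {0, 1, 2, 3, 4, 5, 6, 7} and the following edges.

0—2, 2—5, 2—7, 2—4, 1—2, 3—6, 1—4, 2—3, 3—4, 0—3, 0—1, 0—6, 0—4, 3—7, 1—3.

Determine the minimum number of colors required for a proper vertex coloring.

5

0, 1, 2, 3, 4 are mutually adjacent (a clique of size 5), so at least 5 colors are needed.
A valid assignment using 5 colors: 0=c, 1=e, 2=b, 3=a, 4=d, 5=a, 6=b, 7=c. No two adjacent vertices share a color.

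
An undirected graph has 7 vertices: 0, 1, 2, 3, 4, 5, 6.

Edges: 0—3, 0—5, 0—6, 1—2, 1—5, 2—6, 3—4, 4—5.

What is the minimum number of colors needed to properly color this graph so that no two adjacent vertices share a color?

3

The cycle 0-6-2-1-5-0 has odd length 5, so it cannot be 2-colored; at least 3 colors are needed.
A valid assignment using 3 colors: 0=blue, 1=blue, 2=red, 3=red, 4=blue, 5=red, 6=green. Each edge has distinct colors on its endpoints.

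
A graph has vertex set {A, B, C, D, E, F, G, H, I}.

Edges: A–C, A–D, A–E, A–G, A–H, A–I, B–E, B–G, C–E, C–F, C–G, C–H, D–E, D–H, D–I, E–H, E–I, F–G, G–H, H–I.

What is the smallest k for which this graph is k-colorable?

5

A, D, E, H, I form a clique, so at least 5 colors are needed.
5 colors suffice: color red → {E, G}; color blue → {B, F, H}; color green → {A}; color yellow → {C, D}; color purple → {I}. No two adjacent vertices share a color.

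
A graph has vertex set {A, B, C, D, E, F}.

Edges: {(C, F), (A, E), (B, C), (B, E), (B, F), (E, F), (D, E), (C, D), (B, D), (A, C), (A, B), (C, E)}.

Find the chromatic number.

B, C, E, F form a clique, so at least 4 colors are needed.
One proper 4-coloring: A=4, B=3, C=1, D=4, E=2, F=4. Each edge has distinct colors on its endpoints.

4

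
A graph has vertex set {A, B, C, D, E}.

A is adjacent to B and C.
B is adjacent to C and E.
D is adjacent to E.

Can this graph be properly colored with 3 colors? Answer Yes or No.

The chromatic number is 3. A, B, C form a triangle, so at least 3 colors are needed.
A valid assignment using 3 colors: A=green, B=red, C=blue, D=red, E=blue.
That is already a proper 3-coloring.

Yes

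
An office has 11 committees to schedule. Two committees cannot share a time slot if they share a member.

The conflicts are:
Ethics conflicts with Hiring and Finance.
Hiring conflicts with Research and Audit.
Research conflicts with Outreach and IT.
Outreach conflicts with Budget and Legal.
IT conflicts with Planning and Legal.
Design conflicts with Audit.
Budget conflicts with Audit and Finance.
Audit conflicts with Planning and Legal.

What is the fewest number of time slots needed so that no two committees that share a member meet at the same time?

The cycle Hiring-Research-Outreach-Budget-Audit-Hiring has odd length 5, so it cannot be 2-colored; at least 3 time slots are needed.
3 time slots suffice: time slot 1 → {Ethics, Outreach, IT, Audit}; time slot 2 → {Hiring, Design, Budget, Planning, Legal}; time slot 3 → {Research, Finance}. Every pair that conflicts lands in different time slots.

3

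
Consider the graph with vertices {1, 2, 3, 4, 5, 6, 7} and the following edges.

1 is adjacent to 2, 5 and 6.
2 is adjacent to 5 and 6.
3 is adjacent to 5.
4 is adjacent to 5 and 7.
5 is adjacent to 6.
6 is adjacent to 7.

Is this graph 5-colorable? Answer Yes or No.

The chromatic number is 4. 1, 2, 5, 6 are pairwise adjacent (a clique of size 4), so at least 4 colors are needed.
4 colors suffice: color a → {5, 7}; color b → {3, 4, 6}; color c → {2}; color d → {1}.
Since 5 ≥ 4, a proper 5-coloring certainly exists.

Yes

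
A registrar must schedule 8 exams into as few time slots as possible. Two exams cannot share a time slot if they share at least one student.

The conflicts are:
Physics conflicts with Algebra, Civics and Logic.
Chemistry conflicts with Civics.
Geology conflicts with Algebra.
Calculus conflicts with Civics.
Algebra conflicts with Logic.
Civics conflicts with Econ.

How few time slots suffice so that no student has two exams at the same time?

Physics, Algebra, Logic are mutually in conflict, so at least 3 time slots are needed.
3 time slots suffice: Physics=2, Chemistry=2, Geology=2, Calculus=2, Algebra=1, Civics=1, Logic=3, Econ=2. No two conflicting exams share a time slot.

3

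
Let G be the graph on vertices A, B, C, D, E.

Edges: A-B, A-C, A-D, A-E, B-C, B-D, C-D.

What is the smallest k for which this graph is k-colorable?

A, B, C, D are pairwise adjacent (a clique of size 4), so at least 4 colors are needed.
One proper 4-coloring: A=red, B=blue, C=yellow, D=green, E=blue. No two adjacent vertices share a color.

4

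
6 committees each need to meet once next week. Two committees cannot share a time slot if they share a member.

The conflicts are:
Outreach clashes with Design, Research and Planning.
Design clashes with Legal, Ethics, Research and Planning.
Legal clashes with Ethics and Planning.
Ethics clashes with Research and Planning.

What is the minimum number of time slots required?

4

Design, Legal, Ethics, Planning pairwise conflict, so at least 4 time slots are needed.
4 time slots suffice: time slot 1 → {Design}; time slot 2 → {Research, Planning}; time slot 3 → {Outreach, Ethics}; time slot 4 → {Legal}. No two conflicting committees share a time slot.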